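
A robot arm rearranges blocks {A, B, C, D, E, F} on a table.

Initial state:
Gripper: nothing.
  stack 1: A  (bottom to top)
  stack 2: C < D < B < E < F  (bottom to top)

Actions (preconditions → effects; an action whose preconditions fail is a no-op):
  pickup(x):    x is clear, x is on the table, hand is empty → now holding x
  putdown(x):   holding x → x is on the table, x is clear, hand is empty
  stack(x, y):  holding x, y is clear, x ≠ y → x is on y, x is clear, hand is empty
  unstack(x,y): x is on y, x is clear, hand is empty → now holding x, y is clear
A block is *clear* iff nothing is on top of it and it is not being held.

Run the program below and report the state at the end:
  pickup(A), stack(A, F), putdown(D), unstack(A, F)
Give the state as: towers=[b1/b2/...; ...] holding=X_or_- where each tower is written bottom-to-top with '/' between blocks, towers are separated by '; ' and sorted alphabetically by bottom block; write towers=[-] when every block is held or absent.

towers=[C/D/B/E/F] holding=A

step 1 (pickup(A)): towers=[C/D/B/E/F] holding=A
step 2 (stack(A, F)): towers=[C/D/B/E/F/A] holding=-
step 3 (putdown(D)) [no-op]: towers=[C/D/B/E/F/A] holding=-
step 4 (unstack(A, F)): towers=[C/D/B/E/F] holding=A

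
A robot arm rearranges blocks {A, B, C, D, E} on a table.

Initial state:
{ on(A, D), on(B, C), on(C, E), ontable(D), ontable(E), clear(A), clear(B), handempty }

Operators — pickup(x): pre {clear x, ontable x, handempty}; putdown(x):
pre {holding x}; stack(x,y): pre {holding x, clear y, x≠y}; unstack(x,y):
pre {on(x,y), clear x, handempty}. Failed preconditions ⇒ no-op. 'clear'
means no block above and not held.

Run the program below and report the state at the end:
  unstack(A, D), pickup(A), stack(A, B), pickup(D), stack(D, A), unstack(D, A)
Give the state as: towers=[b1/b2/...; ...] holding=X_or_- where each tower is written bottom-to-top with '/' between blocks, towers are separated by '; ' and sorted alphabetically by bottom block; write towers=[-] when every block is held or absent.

towers=[E/C/B/A] holding=D

step 1 (unstack(A, D)): towers=[D; E/C/B] holding=A
step 2 (pickup(A)) [no-op]: towers=[D; E/C/B] holding=A
step 3 (stack(A, B)): towers=[D; E/C/B/A] holding=-
step 4 (pickup(D)): towers=[E/C/B/A] holding=D
step 5 (stack(D, A)): towers=[E/C/B/A/D] holding=-
step 6 (unstack(D, A)): towers=[E/C/B/A] holding=D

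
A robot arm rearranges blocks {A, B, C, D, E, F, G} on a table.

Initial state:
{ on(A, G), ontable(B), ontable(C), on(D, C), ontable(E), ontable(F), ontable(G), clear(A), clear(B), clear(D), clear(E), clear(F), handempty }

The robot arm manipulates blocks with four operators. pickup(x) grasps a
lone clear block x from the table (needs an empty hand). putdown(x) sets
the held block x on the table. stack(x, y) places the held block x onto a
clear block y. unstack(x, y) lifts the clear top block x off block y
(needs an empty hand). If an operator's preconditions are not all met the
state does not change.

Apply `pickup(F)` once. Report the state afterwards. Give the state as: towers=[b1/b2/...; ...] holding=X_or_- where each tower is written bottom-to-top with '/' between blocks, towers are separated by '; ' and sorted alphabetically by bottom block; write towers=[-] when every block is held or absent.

towers=[B; C/D; E; G/A] holding=F

before: towers=[B; C/D; E; F; G/A] holding=-
pre[pickup(F)]: clear(F) ✓, ontable(F) ✓, handempty ✓
all met → apply pickup(F)
after:  towers=[B; C/D; E; G/A] holding=F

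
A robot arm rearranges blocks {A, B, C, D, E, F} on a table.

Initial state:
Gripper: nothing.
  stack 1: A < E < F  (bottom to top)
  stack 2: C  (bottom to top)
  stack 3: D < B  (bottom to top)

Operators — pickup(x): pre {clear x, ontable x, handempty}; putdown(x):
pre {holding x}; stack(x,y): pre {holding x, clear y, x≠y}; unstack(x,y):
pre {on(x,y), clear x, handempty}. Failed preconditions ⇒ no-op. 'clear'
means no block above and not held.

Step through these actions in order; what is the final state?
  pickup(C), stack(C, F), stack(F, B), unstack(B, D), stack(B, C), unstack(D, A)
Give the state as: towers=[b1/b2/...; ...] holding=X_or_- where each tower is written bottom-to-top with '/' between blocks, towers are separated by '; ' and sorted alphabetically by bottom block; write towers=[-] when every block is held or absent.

towers=[A/E/F/C/B; D] holding=-

step 1 (pickup(C)): towers=[A/E/F; D/B] holding=C
step 2 (stack(C, F)): towers=[A/E/F/C; D/B] holding=-
step 3 (stack(F, B)) [no-op]: towers=[A/E/F/C; D/B] holding=-
step 4 (unstack(B, D)): towers=[A/E/F/C; D] holding=B
step 5 (stack(B, C)): towers=[A/E/F/C/B; D] holding=-
step 6 (unstack(D, A)) [no-op]: towers=[A/E/F/C/B; D] holding=-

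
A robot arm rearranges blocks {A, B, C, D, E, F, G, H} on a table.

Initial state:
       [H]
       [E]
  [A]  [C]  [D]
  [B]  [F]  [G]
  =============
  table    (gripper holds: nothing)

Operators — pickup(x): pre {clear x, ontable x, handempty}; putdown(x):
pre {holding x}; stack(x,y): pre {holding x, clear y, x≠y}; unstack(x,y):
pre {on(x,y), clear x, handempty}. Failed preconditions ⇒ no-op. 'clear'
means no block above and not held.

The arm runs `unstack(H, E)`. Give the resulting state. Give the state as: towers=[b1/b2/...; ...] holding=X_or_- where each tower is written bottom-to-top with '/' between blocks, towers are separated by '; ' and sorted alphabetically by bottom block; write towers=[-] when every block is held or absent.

before: towers=[B/A; F/C/E/H; G/D] holding=-
pre[unstack(H, E)]: on(H,E) ✓, clear(H) ✓, handempty ✓
all met → apply unstack(H, E)
after:  towers=[B/A; F/C/E; G/D] holding=H

towers=[B/A; F/C/E; G/D] holding=H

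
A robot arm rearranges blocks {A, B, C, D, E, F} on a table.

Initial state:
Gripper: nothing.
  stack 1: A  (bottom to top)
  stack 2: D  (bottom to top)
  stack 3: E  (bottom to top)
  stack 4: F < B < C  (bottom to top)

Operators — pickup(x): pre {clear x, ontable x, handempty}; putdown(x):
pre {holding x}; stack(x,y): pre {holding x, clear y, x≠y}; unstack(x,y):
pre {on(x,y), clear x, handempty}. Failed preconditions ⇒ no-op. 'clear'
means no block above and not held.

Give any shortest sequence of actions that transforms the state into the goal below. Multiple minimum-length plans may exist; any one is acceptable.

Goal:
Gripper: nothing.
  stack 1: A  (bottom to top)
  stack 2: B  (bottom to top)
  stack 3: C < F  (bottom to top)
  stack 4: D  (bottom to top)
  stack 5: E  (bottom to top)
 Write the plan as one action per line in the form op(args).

unstack(C, B)
putdown(C)
unstack(B, F)
putdown(B)
pickup(F)
stack(F, C)

step 1 (unstack(C, B)): towers=[A; D; E; F/B] holding=C
step 2 (putdown(C)): towers=[A; C; D; E; F/B] holding=-
step 3 (unstack(B, F)): towers=[A; C; D; E; F] holding=B
step 4 (putdown(B)): towers=[A; B; C; D; E; F] holding=-
step 5 (pickup(F)): towers=[A; B; C; D; E] holding=F
step 6 (stack(F, C)): towers=[A; B; C/F; D; E] holding=-
goal check: towers=[A; B; C/F; D; E] holding=- — reached (length 6, optimal by BFS)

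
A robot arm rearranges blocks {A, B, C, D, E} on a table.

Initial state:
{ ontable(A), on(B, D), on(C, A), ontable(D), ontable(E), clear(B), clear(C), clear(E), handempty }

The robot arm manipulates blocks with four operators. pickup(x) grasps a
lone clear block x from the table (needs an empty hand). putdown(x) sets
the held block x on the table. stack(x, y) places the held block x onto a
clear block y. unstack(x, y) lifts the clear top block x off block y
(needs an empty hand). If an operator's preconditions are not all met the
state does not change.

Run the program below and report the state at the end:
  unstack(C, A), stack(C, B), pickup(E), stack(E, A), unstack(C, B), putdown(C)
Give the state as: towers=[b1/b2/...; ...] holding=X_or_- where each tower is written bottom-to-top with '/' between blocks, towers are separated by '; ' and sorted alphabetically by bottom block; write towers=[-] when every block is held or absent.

towers=[A/E; C; D/B] holding=-

step 1 (unstack(C, A)): towers=[A; D/B; E] holding=C
step 2 (stack(C, B)): towers=[A; D/B/C; E] holding=-
step 3 (pickup(E)): towers=[A; D/B/C] holding=E
step 4 (stack(E, A)): towers=[A/E; D/B/C] holding=-
step 5 (unstack(C, B)): towers=[A/E; D/B] holding=C
step 6 (putdown(C)): towers=[A/E; C; D/B] holding=-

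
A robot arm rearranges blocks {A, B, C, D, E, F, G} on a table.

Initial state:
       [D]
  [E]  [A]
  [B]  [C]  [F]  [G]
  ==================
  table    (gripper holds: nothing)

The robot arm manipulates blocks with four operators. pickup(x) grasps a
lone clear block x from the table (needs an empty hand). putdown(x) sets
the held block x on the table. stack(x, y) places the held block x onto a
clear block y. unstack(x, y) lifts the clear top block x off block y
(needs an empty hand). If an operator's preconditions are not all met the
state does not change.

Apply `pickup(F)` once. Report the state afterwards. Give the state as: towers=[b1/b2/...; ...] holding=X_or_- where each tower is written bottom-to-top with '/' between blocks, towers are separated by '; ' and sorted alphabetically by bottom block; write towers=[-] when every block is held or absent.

before: towers=[B/E; C/A/D; F; G] holding=-
pre[pickup(F)]: clear(F) ok, ontable(F) ok, handempty ok
all met → apply pickup(F)
after:  towers=[B/E; C/A/D; G] holding=F

towers=[B/E; C/A/D; G] holding=F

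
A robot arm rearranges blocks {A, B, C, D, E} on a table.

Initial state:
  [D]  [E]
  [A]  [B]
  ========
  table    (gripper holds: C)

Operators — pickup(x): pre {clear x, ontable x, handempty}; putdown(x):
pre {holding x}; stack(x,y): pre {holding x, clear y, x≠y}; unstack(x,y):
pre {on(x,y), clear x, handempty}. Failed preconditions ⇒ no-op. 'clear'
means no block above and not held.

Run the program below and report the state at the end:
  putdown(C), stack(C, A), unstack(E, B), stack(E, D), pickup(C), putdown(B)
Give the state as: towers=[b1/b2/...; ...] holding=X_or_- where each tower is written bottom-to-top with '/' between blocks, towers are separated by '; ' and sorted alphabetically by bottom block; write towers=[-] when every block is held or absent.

step 1 (putdown(C)): towers=[A/D; B/E; C] holding=-
step 2 (stack(C, A)) [no-op]: towers=[A/D; B/E; C] holding=-
step 3 (unstack(E, B)): towers=[A/D; B; C] holding=E
step 4 (stack(E, D)): towers=[A/D/E; B; C] holding=-
step 5 (pickup(C)): towers=[A/D/E; B] holding=C
step 6 (putdown(B)) [no-op]: towers=[A/D/E; B] holding=C

towers=[A/D/E; B] holding=C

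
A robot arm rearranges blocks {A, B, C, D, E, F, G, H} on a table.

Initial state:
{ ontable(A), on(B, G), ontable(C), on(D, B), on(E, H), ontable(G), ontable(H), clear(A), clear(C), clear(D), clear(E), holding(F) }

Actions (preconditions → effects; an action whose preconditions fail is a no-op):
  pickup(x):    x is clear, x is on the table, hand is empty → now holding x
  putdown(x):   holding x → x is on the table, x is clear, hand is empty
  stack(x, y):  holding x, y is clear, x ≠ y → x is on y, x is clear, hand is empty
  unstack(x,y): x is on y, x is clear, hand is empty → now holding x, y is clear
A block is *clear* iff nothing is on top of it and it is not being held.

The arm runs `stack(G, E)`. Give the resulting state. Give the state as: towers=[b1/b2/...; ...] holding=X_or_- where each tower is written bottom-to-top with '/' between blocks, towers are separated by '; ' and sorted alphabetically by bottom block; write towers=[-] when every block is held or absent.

before: towers=[A; C; G/B/D; H/E] holding=F
pre[stack(G, E)]: holding(G) ✗, clear(E) ✓, G≠E ✓
holding(G) unmet → stack(G, E) is a no-op
after:  towers=[A; C; G/B/D; H/E] holding=F

towers=[A; C; G/B/D; H/E] holding=F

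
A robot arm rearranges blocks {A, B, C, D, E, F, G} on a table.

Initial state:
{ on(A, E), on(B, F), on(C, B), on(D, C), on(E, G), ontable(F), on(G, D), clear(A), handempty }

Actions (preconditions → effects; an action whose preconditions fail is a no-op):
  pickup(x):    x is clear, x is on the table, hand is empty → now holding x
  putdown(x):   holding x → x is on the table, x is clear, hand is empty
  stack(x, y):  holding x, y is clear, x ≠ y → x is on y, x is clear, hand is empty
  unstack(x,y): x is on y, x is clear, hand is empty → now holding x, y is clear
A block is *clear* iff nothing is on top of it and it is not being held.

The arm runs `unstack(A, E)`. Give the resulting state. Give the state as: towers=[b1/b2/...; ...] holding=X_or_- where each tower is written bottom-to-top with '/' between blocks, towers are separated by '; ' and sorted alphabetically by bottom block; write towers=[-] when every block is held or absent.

towers=[F/B/C/D/G/E] holding=A

before: towers=[F/B/C/D/G/E/A] holding=-
pre[unstack(A, E)]: on(A,E) ok, clear(A) ok, handempty ok
all met → apply unstack(A, E)
after:  towers=[F/B/C/D/G/E] holding=A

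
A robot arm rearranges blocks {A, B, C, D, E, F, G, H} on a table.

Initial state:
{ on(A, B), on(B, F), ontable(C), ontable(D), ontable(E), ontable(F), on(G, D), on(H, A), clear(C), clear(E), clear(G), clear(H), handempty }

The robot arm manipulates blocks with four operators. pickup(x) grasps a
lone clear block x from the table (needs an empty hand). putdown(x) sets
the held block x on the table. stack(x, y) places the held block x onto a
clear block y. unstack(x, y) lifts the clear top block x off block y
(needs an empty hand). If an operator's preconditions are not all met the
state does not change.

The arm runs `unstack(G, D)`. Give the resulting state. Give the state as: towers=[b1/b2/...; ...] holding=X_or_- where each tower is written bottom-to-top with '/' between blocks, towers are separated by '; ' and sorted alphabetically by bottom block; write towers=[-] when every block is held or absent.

towers=[C; D; E; F/B/A/H] holding=G

before: towers=[C; D/G; E; F/B/A/H] holding=-
pre[unstack(G, D)]: on(G,D) ✓, clear(G) ✓, handempty ✓
all met → apply unstack(G, D)
after:  towers=[C; D; E; F/B/A/H] holding=G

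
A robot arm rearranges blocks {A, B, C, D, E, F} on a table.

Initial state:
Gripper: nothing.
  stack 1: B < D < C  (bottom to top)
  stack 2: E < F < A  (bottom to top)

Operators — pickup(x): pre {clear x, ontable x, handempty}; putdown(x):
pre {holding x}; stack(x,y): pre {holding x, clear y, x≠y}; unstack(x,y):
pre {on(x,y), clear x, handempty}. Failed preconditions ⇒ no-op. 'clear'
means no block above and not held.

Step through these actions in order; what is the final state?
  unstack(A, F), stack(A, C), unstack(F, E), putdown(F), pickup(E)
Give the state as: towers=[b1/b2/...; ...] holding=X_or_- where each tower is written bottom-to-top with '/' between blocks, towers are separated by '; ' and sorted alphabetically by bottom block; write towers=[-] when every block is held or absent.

step 1 (unstack(A, F)): towers=[B/D/C; E/F] holding=A
step 2 (stack(A, C)): towers=[B/D/C/A; E/F] holding=-
step 3 (unstack(F, E)): towers=[B/D/C/A; E] holding=F
step 4 (putdown(F)): towers=[B/D/C/A; E; F] holding=-
step 5 (pickup(E)): towers=[B/D/C/A; F] holding=E

towers=[B/D/C/A; F] holding=E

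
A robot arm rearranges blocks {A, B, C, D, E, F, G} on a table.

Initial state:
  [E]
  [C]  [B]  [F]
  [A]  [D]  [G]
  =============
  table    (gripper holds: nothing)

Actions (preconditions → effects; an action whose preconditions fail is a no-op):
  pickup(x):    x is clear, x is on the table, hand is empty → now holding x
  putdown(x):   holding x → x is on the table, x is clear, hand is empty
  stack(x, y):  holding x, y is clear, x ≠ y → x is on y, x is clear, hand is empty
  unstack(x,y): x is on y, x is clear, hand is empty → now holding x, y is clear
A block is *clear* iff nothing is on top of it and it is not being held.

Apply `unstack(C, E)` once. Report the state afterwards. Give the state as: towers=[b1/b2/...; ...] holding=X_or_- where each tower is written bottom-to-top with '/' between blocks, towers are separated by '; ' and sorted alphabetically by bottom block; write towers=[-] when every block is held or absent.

towers=[A/C/E; D/B; G/F] holding=-

before: towers=[A/C/E; D/B; G/F] holding=-
pre[unstack(C, E)]: on(C,E) fail, clear(C) fail, handempty ok
on(C,E), clear(C) unmet → unstack(C, E) is a no-op
after:  towers=[A/C/E; D/B; G/F] holding=-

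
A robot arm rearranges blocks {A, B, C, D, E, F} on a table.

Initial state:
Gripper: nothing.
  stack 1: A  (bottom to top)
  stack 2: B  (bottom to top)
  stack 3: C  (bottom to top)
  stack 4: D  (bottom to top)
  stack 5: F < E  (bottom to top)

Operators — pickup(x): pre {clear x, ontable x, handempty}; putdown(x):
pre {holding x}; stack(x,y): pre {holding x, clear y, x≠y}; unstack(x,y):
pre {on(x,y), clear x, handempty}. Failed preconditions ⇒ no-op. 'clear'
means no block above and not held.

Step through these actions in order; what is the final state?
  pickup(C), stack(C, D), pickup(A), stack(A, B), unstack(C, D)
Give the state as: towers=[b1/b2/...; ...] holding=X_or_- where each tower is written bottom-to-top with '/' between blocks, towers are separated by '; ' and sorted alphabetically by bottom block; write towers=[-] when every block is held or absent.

step 1 (pickup(C)): towers=[A; B; D; F/E] holding=C
step 2 (stack(C, D)): towers=[A; B; D/C; F/E] holding=-
step 3 (pickup(A)): towers=[B; D/C; F/E] holding=A
step 4 (stack(A, B)): towers=[B/A; D/C; F/E] holding=-
step 5 (unstack(C, D)): towers=[B/A; D; F/E] holding=C

towers=[B/A; D; F/E] holding=C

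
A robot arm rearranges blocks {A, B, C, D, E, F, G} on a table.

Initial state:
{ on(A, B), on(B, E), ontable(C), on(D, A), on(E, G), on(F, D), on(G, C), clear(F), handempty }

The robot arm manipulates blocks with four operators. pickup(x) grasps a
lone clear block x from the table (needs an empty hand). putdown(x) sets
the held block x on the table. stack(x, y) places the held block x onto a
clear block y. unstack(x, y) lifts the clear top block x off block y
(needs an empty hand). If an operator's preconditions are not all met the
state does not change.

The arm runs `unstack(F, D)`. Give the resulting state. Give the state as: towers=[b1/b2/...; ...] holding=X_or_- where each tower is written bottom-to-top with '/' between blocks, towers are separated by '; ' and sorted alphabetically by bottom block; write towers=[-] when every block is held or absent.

before: towers=[C/G/E/B/A/D/F] holding=-
pre[unstack(F, D)]: on(F,D) ✓, clear(F) ✓, handempty ✓
all met → apply unstack(F, D)
after:  towers=[C/G/E/B/A/D] holding=F

towers=[C/G/E/B/A/D] holding=F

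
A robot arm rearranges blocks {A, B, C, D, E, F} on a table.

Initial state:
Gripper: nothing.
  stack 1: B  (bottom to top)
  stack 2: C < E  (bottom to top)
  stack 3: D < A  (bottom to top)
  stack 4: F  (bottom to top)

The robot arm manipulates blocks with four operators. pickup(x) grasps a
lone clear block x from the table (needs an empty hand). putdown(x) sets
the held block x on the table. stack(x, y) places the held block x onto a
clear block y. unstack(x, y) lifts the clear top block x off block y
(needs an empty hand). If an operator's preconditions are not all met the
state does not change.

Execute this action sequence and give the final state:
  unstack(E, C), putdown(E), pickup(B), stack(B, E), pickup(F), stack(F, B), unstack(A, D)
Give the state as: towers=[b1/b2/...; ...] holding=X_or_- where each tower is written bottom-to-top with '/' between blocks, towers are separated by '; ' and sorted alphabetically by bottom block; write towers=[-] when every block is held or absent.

step 1 (unstack(E, C)): towers=[B; C; D/A; F] holding=E
step 2 (putdown(E)): towers=[B; C; D/A; E; F] holding=-
step 3 (pickup(B)): towers=[C; D/A; E; F] holding=B
step 4 (stack(B, E)): towers=[C; D/A; E/B; F] holding=-
step 5 (pickup(F)): towers=[C; D/A; E/B] holding=F
step 6 (stack(F, B)): towers=[C; D/A; E/B/F] holding=-
step 7 (unstack(A, D)): towers=[C; D; E/B/F] holding=A

towers=[C; D; E/B/F] holding=A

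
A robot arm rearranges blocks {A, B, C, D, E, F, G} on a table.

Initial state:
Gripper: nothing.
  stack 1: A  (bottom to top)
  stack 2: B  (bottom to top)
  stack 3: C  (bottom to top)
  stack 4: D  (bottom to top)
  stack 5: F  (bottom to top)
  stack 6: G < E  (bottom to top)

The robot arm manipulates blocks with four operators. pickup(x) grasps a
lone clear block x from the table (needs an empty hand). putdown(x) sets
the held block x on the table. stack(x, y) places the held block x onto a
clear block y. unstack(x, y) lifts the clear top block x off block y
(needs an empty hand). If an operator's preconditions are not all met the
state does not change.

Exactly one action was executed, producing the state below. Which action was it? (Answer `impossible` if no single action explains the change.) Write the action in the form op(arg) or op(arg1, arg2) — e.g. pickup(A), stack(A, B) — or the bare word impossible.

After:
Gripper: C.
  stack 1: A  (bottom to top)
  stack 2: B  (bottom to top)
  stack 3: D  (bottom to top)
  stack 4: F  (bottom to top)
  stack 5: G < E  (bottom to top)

target: towers=[A; B; D; F; G/E] holding=C
         pickup(B) → towers=[A; C; D; F; G/E] holding=B
         pickup(F) → towers=[A; B; C; D; G/E] holding=F
         pickup(D) → towers=[A; B; C; F; G/E] holding=D
         pickup(A) → towers=[B; C; D; F; G/E] holding=A
     unstack(E, G) → towers=[A; B; C; D; F; G] holding=E
         pickup(C) → towers=[A; B; D; F; G/E] holding=C  ← match

pickup(C)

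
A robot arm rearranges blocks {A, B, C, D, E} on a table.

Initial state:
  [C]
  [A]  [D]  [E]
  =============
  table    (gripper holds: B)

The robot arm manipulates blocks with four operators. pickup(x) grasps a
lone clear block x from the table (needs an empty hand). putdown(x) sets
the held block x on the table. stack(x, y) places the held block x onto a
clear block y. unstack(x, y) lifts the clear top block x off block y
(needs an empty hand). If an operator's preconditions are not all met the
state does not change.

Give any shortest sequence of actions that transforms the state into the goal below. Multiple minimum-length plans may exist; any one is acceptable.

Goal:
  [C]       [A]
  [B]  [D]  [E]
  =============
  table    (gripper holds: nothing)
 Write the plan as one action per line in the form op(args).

step 1 (putdown(B)): towers=[A/C; B; D; E] holding=-
step 2 (unstack(C, A)): towers=[A; B; D; E] holding=C
step 3 (stack(C, B)): towers=[A; B/C; D; E] holding=-
step 4 (pickup(A)): towers=[B/C; D; E] holding=A
step 5 (stack(A, E)): towers=[B/C; D; E/A] holding=-
goal check: towers=[B/C; D; E/A] holding=- — reached (length 5, optimal by BFS)

putdown(B)
unstack(C, A)
stack(C, B)
pickup(A)
stack(A, E)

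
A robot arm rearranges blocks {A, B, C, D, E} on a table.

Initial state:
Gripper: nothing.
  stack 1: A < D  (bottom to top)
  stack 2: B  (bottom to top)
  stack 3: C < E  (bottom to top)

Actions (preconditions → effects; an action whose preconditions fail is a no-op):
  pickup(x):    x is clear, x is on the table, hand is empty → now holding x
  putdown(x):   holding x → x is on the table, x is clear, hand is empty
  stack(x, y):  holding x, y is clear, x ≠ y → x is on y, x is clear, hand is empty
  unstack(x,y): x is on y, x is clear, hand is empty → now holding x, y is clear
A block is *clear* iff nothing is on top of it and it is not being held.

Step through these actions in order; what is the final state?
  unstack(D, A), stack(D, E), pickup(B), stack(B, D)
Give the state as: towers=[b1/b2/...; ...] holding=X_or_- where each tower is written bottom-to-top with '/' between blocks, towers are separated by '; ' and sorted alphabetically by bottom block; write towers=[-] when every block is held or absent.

step 1 (unstack(D, A)): towers=[A; B; C/E] holding=D
step 2 (stack(D, E)): towers=[A; B; C/E/D] holding=-
step 3 (pickup(B)): towers=[A; C/E/D] holding=B
step 4 (stack(B, D)): towers=[A; C/E/D/B] holding=-

towers=[A; C/E/D/B] holding=-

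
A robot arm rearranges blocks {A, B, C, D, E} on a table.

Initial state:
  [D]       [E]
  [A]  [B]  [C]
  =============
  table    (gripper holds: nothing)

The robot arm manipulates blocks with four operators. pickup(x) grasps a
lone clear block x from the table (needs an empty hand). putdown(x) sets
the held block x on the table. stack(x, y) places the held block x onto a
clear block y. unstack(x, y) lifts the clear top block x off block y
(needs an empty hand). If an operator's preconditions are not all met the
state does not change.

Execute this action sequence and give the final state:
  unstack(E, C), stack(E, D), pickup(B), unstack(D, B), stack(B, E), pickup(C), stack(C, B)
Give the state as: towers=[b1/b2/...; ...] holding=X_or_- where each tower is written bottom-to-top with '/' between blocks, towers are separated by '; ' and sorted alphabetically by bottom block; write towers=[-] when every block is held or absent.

towers=[A/D/E/B/C] holding=-

step 1 (unstack(E, C)): towers=[A/D; B; C] holding=E
step 2 (stack(E, D)): towers=[A/D/E; B; C] holding=-
step 3 (pickup(B)): towers=[A/D/E; C] holding=B
step 4 (unstack(D, B)) [no-op]: towers=[A/D/E; C] holding=B
step 5 (stack(B, E)): towers=[A/D/E/B; C] holding=-
step 6 (pickup(C)): towers=[A/D/E/B] holding=C
step 7 (stack(C, B)): towers=[A/D/E/B/C] holding=-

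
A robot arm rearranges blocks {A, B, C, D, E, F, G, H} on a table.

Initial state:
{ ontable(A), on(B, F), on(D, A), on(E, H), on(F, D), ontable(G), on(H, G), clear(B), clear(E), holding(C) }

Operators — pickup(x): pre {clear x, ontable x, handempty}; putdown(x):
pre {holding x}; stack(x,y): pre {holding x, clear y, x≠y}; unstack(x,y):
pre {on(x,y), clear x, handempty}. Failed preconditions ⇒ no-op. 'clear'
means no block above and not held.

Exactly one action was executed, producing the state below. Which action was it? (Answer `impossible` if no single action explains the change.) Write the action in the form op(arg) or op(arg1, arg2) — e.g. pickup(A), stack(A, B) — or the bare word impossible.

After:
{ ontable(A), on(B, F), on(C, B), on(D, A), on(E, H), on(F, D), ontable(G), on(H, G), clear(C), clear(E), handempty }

stack(C, B)

target: towers=[A/D/F/B/C; G/H/E] holding=-
        putdown(C) → towers=[A/D/F/B; C; G/H/E] holding=-
       stack(C, E) → towers=[A/D/F/B; G/H/E/C] holding=-
       stack(C, B) → towers=[A/D/F/B/C; G/H/E] holding=-  ← match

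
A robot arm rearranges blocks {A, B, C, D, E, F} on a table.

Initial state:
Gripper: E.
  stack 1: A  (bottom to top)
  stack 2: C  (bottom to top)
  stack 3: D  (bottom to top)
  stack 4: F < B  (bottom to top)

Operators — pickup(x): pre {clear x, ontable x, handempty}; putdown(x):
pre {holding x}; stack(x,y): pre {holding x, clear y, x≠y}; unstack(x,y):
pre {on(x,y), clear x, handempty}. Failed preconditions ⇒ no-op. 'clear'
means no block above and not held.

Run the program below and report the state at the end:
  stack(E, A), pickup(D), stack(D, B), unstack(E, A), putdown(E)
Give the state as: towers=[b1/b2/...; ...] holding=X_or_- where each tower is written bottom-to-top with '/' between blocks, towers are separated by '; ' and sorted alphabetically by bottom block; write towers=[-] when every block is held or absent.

towers=[A; C; E; F/B/D] holding=-

step 1 (stack(E, A)): towers=[A/E; C; D; F/B] holding=-
step 2 (pickup(D)): towers=[A/E; C; F/B] holding=D
step 3 (stack(D, B)): towers=[A/E; C; F/B/D] holding=-
step 4 (unstack(E, A)): towers=[A; C; F/B/D] holding=E
step 5 (putdown(E)): towers=[A; C; E; F/B/D] holding=-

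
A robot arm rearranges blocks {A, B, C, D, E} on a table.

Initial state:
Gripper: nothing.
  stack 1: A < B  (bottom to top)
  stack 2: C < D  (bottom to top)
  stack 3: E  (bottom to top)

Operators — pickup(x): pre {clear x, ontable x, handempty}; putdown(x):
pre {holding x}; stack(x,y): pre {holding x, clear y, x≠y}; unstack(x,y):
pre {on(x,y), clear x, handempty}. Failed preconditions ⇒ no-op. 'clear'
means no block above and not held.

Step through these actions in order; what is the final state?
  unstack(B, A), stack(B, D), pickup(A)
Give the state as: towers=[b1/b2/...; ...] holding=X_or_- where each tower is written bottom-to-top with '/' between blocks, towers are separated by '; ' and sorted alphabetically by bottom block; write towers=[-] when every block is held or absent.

step 1 (unstack(B, A)): towers=[A; C/D; E] holding=B
step 2 (stack(B, D)): towers=[A; C/D/B; E] holding=-
step 3 (pickup(A)): towers=[C/D/B; E] holding=A

towers=[C/D/B; E] holding=A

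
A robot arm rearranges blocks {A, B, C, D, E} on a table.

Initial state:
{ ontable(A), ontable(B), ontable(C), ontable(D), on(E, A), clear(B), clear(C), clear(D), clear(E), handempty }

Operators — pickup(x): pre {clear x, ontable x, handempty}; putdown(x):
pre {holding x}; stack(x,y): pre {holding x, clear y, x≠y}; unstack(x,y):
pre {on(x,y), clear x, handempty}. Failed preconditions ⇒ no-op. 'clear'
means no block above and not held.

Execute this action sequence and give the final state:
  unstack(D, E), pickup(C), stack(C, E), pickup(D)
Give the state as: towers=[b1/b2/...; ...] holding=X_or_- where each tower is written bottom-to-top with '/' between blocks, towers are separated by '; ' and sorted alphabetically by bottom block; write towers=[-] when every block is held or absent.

step 1 (unstack(D, E)) [no-op]: towers=[A/E; B; C; D] holding=-
step 2 (pickup(C)): towers=[A/E; B; D] holding=C
step 3 (stack(C, E)): towers=[A/E/C; B; D] holding=-
step 4 (pickup(D)): towers=[A/E/C; B] holding=D

towers=[A/E/C; B] holding=D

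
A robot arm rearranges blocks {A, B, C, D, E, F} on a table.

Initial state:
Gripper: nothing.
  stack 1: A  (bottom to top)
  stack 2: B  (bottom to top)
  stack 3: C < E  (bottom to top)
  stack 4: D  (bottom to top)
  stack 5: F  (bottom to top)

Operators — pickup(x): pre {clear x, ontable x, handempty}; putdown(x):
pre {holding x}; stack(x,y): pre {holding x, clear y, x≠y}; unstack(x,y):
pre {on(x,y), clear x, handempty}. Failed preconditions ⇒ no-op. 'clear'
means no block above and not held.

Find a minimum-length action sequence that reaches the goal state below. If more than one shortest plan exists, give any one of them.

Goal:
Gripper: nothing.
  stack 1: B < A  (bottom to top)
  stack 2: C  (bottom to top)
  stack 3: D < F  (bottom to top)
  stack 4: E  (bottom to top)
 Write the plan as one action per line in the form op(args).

pickup(F)
stack(F, D)
pickup(A)
stack(A, B)
unstack(E, C)
putdown(E)

step 1 (pickup(F)): towers=[A; B; C/E; D] holding=F
step 2 (stack(F, D)): towers=[A; B; C/E; D/F] holding=-
step 3 (pickup(A)): towers=[B; C/E; D/F] holding=A
step 4 (stack(A, B)): towers=[B/A; C/E; D/F] holding=-
step 5 (unstack(E, C)): towers=[B/A; C; D/F] holding=E
step 6 (putdown(E)): towers=[B/A; C; D/F; E] holding=-
goal check: towers=[B/A; C; D/F; E] holding=- — reached (length 6, optimal by BFS)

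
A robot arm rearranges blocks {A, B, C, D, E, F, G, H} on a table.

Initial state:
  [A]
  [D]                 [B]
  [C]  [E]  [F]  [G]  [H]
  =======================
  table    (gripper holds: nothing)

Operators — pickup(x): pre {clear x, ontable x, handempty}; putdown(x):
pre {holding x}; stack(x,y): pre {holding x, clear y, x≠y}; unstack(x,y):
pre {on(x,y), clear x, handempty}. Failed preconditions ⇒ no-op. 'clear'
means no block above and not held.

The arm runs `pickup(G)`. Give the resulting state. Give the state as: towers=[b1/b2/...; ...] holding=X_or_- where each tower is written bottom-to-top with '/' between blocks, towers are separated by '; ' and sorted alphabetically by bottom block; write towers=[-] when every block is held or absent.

before: towers=[C/D/A; E; F; G; H/B] holding=-
pre[pickup(G)]: clear(G) yes, ontable(G) yes, handempty yes
all met → apply pickup(G)
after:  towers=[C/D/A; E; F; H/B] holding=G

towers=[C/D/A; E; F; H/B] holding=G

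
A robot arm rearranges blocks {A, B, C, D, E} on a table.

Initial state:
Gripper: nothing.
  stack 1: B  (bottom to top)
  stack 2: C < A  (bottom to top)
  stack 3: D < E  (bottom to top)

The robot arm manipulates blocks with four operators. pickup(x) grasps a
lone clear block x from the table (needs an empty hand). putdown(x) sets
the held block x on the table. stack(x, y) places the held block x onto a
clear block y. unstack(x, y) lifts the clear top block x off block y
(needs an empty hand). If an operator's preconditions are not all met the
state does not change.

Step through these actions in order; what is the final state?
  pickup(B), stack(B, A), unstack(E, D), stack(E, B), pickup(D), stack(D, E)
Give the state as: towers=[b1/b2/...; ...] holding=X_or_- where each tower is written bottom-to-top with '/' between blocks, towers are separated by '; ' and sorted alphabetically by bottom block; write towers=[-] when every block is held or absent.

step 1 (pickup(B)): towers=[C/A; D/E] holding=B
step 2 (stack(B, A)): towers=[C/A/B; D/E] holding=-
step 3 (unstack(E, D)): towers=[C/A/B; D] holding=E
step 4 (stack(E, B)): towers=[C/A/B/E; D] holding=-
step 5 (pickup(D)): towers=[C/A/B/E] holding=D
step 6 (stack(D, E)): towers=[C/A/B/E/D] holding=-

towers=[C/A/B/E/D] holding=-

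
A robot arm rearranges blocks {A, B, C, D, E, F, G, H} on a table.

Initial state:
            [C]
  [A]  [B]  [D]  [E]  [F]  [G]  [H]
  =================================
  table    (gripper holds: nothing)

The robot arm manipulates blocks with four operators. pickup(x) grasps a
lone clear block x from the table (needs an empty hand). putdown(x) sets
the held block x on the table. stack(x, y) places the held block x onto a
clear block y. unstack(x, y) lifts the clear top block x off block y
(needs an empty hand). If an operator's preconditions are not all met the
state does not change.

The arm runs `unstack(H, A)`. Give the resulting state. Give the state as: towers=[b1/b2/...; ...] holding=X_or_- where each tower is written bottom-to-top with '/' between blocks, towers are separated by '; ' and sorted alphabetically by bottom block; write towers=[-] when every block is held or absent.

before: towers=[A; B; D/C; E; F; G; H] holding=-
pre[unstack(H, A)]: on(H,A) fail, clear(H) ok, handempty ok
on(H,A) unmet → unstack(H, A) is a no-op
after:  towers=[A; B; D/C; E; F; G; H] holding=-

towers=[A; B; D/C; E; F; G; H] holding=-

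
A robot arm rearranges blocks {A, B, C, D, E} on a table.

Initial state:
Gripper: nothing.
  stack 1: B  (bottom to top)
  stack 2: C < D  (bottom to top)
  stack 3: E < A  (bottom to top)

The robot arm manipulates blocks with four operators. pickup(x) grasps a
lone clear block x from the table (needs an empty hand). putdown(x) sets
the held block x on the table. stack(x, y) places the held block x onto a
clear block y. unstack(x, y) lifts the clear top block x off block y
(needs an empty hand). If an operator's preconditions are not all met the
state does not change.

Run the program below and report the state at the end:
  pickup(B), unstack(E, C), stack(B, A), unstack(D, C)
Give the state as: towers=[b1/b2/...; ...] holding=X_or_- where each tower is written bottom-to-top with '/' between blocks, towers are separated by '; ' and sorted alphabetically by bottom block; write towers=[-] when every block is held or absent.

towers=[C; E/A/B] holding=D

step 1 (pickup(B)): towers=[C/D; E/A] holding=B
step 2 (unstack(E, C)) [no-op]: towers=[C/D; E/A] holding=B
step 3 (stack(B, A)): towers=[C/D; E/A/B] holding=-
step 4 (unstack(D, C)): towers=[C; E/A/B] holding=D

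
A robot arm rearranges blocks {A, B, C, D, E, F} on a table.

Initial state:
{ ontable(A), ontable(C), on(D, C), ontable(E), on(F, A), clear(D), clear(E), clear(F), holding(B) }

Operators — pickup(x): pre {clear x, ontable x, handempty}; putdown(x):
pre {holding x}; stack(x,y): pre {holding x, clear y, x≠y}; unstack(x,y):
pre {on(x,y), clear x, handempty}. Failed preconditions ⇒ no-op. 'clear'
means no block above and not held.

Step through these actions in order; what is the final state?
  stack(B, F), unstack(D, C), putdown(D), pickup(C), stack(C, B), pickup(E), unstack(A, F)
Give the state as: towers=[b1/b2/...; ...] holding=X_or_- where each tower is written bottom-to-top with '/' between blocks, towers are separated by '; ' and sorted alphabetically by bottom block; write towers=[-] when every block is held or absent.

step 1 (stack(B, F)): towers=[A/F/B; C/D; E] holding=-
step 2 (unstack(D, C)): towers=[A/F/B; C; E] holding=D
step 3 (putdown(D)): towers=[A/F/B; C; D; E] holding=-
step 4 (pickup(C)): towers=[A/F/B; D; E] holding=C
step 5 (stack(C, B)): towers=[A/F/B/C; D; E] holding=-
step 6 (pickup(E)): towers=[A/F/B/C; D] holding=E
step 7 (unstack(A, F)) [no-op]: towers=[A/F/B/C; D] holding=E

towers=[A/F/B/C; D] holding=E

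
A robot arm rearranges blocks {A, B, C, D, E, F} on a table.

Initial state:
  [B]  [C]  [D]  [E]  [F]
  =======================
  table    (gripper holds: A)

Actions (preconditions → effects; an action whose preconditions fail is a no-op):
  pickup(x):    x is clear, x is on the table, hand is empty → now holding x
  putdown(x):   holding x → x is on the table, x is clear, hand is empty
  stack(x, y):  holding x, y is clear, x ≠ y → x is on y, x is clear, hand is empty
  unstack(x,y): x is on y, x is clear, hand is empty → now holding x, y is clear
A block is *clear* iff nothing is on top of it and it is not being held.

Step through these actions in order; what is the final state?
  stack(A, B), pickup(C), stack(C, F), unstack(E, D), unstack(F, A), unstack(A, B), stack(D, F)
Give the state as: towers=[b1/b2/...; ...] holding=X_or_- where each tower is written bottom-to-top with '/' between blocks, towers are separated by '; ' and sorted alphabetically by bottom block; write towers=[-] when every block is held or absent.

step 1 (stack(A, B)): towers=[B/A; C; D; E; F] holding=-
step 2 (pickup(C)): towers=[B/A; D; E; F] holding=C
step 3 (stack(C, F)): towers=[B/A; D; E; F/C] holding=-
step 4 (unstack(E, D)) [no-op]: towers=[B/A; D; E; F/C] holding=-
step 5 (unstack(F, A)) [no-op]: towers=[B/A; D; E; F/C] holding=-
step 6 (unstack(A, B)): towers=[B; D; E; F/C] holding=A
step 7 (stack(D, F)) [no-op]: towers=[B; D; E; F/C] holding=A

towers=[B; D; E; F/C] holding=A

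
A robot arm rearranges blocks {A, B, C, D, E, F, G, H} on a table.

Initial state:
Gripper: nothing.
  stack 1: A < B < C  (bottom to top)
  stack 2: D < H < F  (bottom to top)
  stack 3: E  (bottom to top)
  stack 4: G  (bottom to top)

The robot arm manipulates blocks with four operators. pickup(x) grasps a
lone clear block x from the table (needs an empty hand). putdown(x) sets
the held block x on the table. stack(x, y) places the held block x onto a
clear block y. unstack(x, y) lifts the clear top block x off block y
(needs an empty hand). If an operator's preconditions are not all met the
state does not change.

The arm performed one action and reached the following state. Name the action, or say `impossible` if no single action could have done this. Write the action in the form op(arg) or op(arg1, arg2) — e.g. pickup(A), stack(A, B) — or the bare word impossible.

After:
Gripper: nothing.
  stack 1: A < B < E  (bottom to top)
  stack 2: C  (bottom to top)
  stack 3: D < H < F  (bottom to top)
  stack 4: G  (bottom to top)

impossible

target: towers=[A/B/E; C; D/H/F; G] holding=-
         pickup(G) → towers=[A/B/C; D/H/F; E] holding=G
         pickup(E) → towers=[A/B/C; D/H/F; G] holding=E
     unstack(F, H) → towers=[A/B/C; D/H; E; G] holding=F
     unstack(C, B) → towers=[A/B; D/H/F; E; G] holding=C
none of the 4 applicable actions match → impossible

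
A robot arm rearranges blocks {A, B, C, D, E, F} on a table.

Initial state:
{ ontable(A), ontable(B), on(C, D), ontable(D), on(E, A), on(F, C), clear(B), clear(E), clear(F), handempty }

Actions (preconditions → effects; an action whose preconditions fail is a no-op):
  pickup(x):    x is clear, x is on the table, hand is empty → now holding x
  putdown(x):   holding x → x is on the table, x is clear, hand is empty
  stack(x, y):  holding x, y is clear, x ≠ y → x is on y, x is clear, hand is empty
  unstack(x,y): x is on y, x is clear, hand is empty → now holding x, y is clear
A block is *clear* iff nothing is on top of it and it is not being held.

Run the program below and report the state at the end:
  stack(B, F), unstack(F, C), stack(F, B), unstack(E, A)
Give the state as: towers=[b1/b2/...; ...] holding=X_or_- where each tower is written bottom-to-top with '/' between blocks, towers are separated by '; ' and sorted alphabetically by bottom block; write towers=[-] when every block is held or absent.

towers=[A; B/F; D/C] holding=E

step 1 (stack(B, F)) [no-op]: towers=[A/E; B; D/C/F] holding=-
step 2 (unstack(F, C)): towers=[A/E; B; D/C] holding=F
step 3 (stack(F, B)): towers=[A/E; B/F; D/C] holding=-
step 4 (unstack(E, A)): towers=[A; B/F; D/C] holding=E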